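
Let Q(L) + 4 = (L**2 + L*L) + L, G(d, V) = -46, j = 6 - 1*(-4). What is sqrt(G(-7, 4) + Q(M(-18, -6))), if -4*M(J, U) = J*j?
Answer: sqrt(4045) ≈ 63.600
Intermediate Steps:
j = 10 (j = 6 + 4 = 10)
M(J, U) = -5*J/2 (M(J, U) = -J*10/4 = -5*J/2)
Q(L) = -4 + L + 2*L**2 (Q(L) = -4 + ((L**2 + L*L) + L) = -4 + ((L**2 + L**2) + L) = -4 + (2*L**2 + L) = -4 + (L + 2*L**2) = -4 + L + 2*L**2)
sqrt(G(-7, 4) + Q(M(-18, -6))) = sqrt(-46 + (-4 - 5/2*(-18) + 2*(-5/2*(-18))**2)) = sqrt(-46 + (-4 + 45 + 2*45**2)) = sqrt(-46 + (-4 + 45 + 2*2025)) = sqrt(-46 + (-4 + 45 + 4050)) = sqrt(-46 + 4091) = sqrt(4045)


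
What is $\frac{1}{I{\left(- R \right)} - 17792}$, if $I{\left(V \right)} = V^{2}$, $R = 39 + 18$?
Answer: $- \frac{1}{14543} \approx -6.8762 \cdot 10^{-5}$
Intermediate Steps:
$R = 57$
$\frac{1}{I{\left(- R \right)} - 17792} = \frac{1}{\left(\left(-1\right) 57\right)^{2} - 17792} = \frac{1}{\left(-57\right)^{2} - 17792} = \frac{1}{3249 - 17792} = \frac{1}{-14543} = - \frac{1}{14543}$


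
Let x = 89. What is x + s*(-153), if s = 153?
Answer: -23320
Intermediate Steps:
x + s*(-153) = 89 + 153*(-153) = 89 - 23409 = -23320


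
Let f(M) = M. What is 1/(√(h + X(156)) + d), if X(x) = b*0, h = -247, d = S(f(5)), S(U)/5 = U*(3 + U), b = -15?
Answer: 200/40247 - I*√247/40247 ≈ 0.0049693 - 0.00039049*I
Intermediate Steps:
S(U) = 5*U*(3 + U) (S(U) = 5*(U*(3 + U)) = 5*U*(3 + U))
d = 200 (d = 5*5*(3 + 5) = 5*5*8 = 200)
X(x) = 0 (X(x) = -15*0 = 0)
1/(√(h + X(156)) + d) = 1/(√(-247 + 0) + 200) = 1/(√(-247) + 200) = 1/(I*√247 + 200) = 1/(200 + I*√247)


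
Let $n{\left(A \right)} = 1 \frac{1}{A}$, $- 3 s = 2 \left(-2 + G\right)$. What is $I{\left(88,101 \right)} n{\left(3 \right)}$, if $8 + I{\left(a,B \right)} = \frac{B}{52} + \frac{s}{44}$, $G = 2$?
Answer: $- \frac{105}{52} \approx -2.0192$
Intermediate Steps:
$s = 0$ ($s = - \frac{2 \left(-2 + 2\right)}{3} = - \frac{2 \cdot 0}{3} = \left(- \frac{1}{3}\right) 0 = 0$)
$n{\left(A \right)} = \frac{1}{A}$
$I{\left(a,B \right)} = -8 + \frac{B}{52}$ ($I{\left(a,B \right)} = -8 + \left(\frac{B}{52} + \frac{0}{44}\right) = -8 + \left(B \frac{1}{52} + 0 \cdot \frac{1}{44}\right) = -8 + \left(\frac{B}{52} + 0\right) = -8 + \frac{B}{52}$)
$I{\left(88,101 \right)} n{\left(3 \right)} = \frac{-8 + \frac{1}{52} \cdot 101}{3} = \left(-8 + \frac{101}{52}\right) \frac{1}{3} = \left(- \frac{315}{52}\right) \frac{1}{3} = - \frac{105}{52}$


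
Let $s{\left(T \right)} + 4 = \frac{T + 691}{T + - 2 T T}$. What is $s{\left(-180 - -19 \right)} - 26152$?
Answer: $- \frac{1360190998}{52003} \approx -26156.0$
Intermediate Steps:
$s{\left(T \right)} = -4 + \frac{691 + T}{T - 2 T^{2}}$ ($s{\left(T \right)} = -4 + \frac{T + 691}{T + - 2 T T} = -4 + \frac{691 + T}{T - 2 T^{2}}$)
$s{\left(-180 - -19 \right)} - 26152 = \frac{-691 - 8 \left(-180 - -19\right)^{2} + 3 \left(-180 - -19\right)}{\left(-180 - -19\right) \left(-1 + 2 \left(-180 - -19\right)\right)} - 26152 = \frac{-691 - 8 \left(-180 + 19\right)^{2} + 3 \left(-180 + 19\right)}{\left(-180 + 19\right) \left(-1 + 2 \left(-180 + 19\right)\right)} - 26152 = \frac{-691 - 8 \left(-161\right)^{2} + 3 \left(-161\right)}{\left(-161\right) \left(-1 + 2 \left(-161\right)\right)} - 26152 = - \frac{-691 - 207368 - 483}{161 \left(-1 - 322\right)} - 26152 = - \frac{-691 - 207368 - 483}{161 \left(-323\right)} - 26152 = \left(- \frac{1}{161}\right) \left(- \frac{1}{323}\right) \left(-208542\right) - 26152 = - \frac{208542}{52003} - 26152 = - \frac{1360190998}{52003}$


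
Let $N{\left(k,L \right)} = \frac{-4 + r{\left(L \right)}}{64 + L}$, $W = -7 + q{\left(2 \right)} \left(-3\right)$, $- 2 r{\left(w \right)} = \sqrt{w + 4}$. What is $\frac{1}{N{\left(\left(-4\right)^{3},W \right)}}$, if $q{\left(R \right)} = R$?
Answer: $- \frac{816}{73} + \frac{306 i}{73} \approx -11.178 + 4.1918 i$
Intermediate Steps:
$r{\left(w \right)} = - \frac{\sqrt{4 + w}}{2}$ ($r{\left(w \right)} = - \frac{\sqrt{w + 4}}{2} = - \frac{\sqrt{4 + w}}{2}$)
$W = -13$ ($W = -7 + 2 \left(-3\right) = -7 - 6 = -13$)
$N{\left(k,L \right)} = \frac{-4 - \frac{\sqrt{4 + L}}{2}}{64 + L}$
$\frac{1}{N{\left(\left(-4\right)^{3},W \right)}} = \frac{1}{\frac{1}{2} \frac{1}{64 - 13} \left(-8 - \sqrt{4 - 13}\right)} = \frac{1}{\frac{1}{2} \cdot \frac{1}{51} \left(-8 - \sqrt{-9}\right)} = \frac{1}{\frac{1}{2} \cdot \frac{1}{51} \left(-8 - 3 i\right)} = \frac{1}{- \frac{4}{51} - \frac{i}{34}} = \frac{10404 \left(- \frac{4}{51} + \frac{i}{34}\right)}{73}$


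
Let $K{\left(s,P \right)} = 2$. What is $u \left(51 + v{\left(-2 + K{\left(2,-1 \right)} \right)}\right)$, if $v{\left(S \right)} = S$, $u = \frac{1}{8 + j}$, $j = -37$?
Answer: $- \frac{51}{29} \approx -1.7586$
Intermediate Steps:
$u = - \frac{1}{29}$ ($u = \frac{1}{8 - 37} = \frac{1}{-29} = - \frac{1}{29} \approx -0.034483$)
$u \left(51 + v{\left(-2 + K{\left(2,-1 \right)} \right)}\right) = - \frac{51 + \left(-2 + 2\right)}{29} = - \frac{51 + 0}{29} = \left(- \frac{1}{29}\right) 51 = - \frac{51}{29}$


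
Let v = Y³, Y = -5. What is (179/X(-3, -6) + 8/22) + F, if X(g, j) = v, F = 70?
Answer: 94781/1375 ≈ 68.932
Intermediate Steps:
v = -125 (v = (-5)³ = -125)
X(g, j) = -125
(179/X(-3, -6) + 8/22) + F = (179/(-125) + 8/22) + 70 = (179*(-1/125) + 8*(1/22)) + 70 = (-179/125 + 4/11) + 70 = -1469/1375 + 70 = 94781/1375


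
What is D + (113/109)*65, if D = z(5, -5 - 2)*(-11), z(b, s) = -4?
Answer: 12141/109 ≈ 111.39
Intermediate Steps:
D = 44 (D = -4*(-11) = 44)
D + (113/109)*65 = 44 + (113/109)*65 = 44 + 7345/109 = 12141/109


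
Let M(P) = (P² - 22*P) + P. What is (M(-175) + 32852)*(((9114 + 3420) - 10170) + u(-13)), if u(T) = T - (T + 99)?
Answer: 152099280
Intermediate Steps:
M(P) = P² - 21*P
u(T) = -99 (u(T) = T - (99 + T) = T + (-99 - T) = -99)
(M(-175) + 32852)*(((9114 + 3420) - 10170) + u(-13)) = (-175*(-21 - 175) + 32852)*(((9114 + 3420) - 10170) - 99) = (-175*(-196) + 32852)*((12534 - 10170) - 99) = (34300 + 32852)*(2364 - 99) = 67152*2265 = 152099280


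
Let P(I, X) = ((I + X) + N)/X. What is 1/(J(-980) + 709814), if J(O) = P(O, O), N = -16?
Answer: 245/173904924 ≈ 1.4088e-6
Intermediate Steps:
P(I, X) = (-16 + I + X)/X (P(I, X) = ((I + X) - 16)/X = (-16 + I + X)/X)
J(O) = (-16 + 2*O)/O (J(O) = (-16 + O + O)/O = (-16 + 2*O)/O)
1/(J(-980) + 709814) = 1/((2 - 16/(-980)) + 709814) = 1/((2 - 16*(-1/980)) + 709814) = 1/((2 + 4/245) + 709814) = 1/(494/245 + 709814) = 1/(173904924/245) = 245/173904924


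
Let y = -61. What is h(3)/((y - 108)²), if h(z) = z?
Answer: 3/28561 ≈ 0.00010504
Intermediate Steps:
h(3)/((y - 108)²) = 3/((-61 - 108)²) = 3/((-169)²) = 3/28561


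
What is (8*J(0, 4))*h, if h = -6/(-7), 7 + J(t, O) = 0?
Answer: -48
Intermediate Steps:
J(t, O) = -7 (J(t, O) = -7 + 0 = -7)
h = 6/7 (h = -6*(-1/7) = 6/7 ≈ 0.85714)
(8*J(0, 4))*h = (8*(-7))*(6/7) = -56*6/7 = -48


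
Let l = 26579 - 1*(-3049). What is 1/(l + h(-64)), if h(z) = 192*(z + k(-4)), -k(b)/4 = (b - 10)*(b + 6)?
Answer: 1/38844 ≈ 2.5744e-5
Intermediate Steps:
l = 29628 (l = 26579 + 3049 = 29628)
k(b) = -4*(-10 + b)*(6 + b) (k(b) = -4*(b - 10)*(b + 6) = -4*(-10 + b)*(6 + b))
h(z) = 21504 + 192*z (h(z) = 192*(z + (240 - 4*(-4)² + 16*(-4))) = 192*(z + (240 - 4*16 - 64)) = 192*(z + (240 - 64 - 64)) = 192*(z + 112) = 192*(112 + z) = 21504 + 192*z)
1/(l + h(-64)) = 1/(29628 + (21504 + 192*(-64))) = 1/(29628 + (21504 - 12288)) = 1/(29628 + 9216) = 1/38844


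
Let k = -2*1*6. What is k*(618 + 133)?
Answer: -9012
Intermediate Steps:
k = -12 (k = -2*6 = -12)
k*(618 + 133) = -12*(618 + 133) = -12*751 = -9012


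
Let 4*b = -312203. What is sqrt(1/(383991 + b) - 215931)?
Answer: I*sqrt(323376319003267607)/1223761 ≈ 464.68*I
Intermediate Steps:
b = -312203/4 (b = (1/4)*(-312203) = -312203/4 ≈ -78051.)
sqrt(1/(383991 + b) - 215931) = sqrt(1/(383991 - 312203/4) - 215931) = sqrt(1/(1223761/4) - 215931) = sqrt(4/1223761 - 215931) = sqrt(-264247936487/1223761) = I*sqrt(323376319003267607)/1223761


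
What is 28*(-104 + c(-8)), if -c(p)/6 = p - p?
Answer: -2912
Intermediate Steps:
c(p) = 0 (c(p) = -6*(p - p) = -6*0 = 0)
28*(-104 + c(-8)) = 28*(-104 + 0) = 28*(-104) = -2912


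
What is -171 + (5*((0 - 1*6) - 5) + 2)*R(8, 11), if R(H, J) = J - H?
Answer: -330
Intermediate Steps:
-171 + (5*((0 - 1*6) - 5) + 2)*R(8, 11) = -171 + (5*((0 - 1*6) - 5) + 2)*(11 - 1*8) = -171 + (5*((0 - 6) - 5) + 2)*(11 - 8) = -171 + (5*(-6 - 5) + 2)*3 = -171 + (5*(-11) + 2)*3 = -171 + (-55 + 2)*3 = -171 - 53*3 = -171 - 159 = -330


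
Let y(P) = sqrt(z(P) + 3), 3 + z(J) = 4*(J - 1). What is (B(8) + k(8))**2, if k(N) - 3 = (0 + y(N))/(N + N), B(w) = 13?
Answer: (128 + sqrt(7))**2/64 ≈ 266.69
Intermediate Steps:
z(J) = -7 + 4*J (z(J) = -3 + 4*(J - 1) = -3 + 4*(-1 + J) = -3 + (-4 + 4*J) = -7 + 4*J)
y(P) = sqrt(-4 + 4*P) (y(P) = sqrt((-7 + 4*P) + 3) = sqrt(-4 + 4*P))
k(N) = 3 + sqrt(-1 + N)/N (k(N) = 3 + (0 + 2*sqrt(-1 + N))/(N + N) = 3 + (2*sqrt(-1 + N))/((2*N)) = 3 + (2*sqrt(-1 + N))*(1/(2*N)) = 3 + sqrt(-1 + N)/N)
(B(8) + k(8))**2 = (13 + (3 + sqrt(-1 + 8)/8))**2 = (13 + (3 + sqrt(7)/8))**2 = (16 + sqrt(7)/8)**2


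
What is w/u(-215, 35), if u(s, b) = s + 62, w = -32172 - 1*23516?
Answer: 55688/153 ≈ 363.97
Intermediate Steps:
w = -55688 (w = -32172 - 23516 = -55688)
u(s, b) = 62 + s
w/u(-215, 35) = -55688/(62 - 215) = -55688/(-153) = -55688*(-1/153) = 55688/153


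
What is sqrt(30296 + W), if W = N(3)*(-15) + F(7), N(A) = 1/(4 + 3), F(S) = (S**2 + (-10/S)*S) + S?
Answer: sqrt(1486653)/7 ≈ 174.18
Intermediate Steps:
F(S) = -10 + S + S**2 (F(S) = (S**2 - 10) + S = (-10 + S**2) + S = -10 + S + S**2)
N(A) = 1/7
W = 307/7 (W = (1/7)*(-15) + (-10 + 7 + 7**2) = -15/7 + (-10 + 7 + 49) = -15/7 + 46 = 307/7 ≈ 43.857)
sqrt(30296 + W) = sqrt(30296 + 307/7) = sqrt(212379/7) = sqrt(1486653)/7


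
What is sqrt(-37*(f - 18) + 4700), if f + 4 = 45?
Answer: sqrt(3849) ≈ 62.040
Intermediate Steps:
f = 41 (f = -4 + 45 = 41)
sqrt(-37*(f - 18) + 4700) = sqrt(-37*(41 - 18) + 4700) = sqrt(-37*23 + 4700) = sqrt(-851 + 4700) = sqrt(3849)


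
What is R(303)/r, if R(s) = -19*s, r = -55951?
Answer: 5757/55951 ≈ 0.10289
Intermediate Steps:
R(303)/r = -19*303/(-55951) = -5757*(-1/55951) = 5757/55951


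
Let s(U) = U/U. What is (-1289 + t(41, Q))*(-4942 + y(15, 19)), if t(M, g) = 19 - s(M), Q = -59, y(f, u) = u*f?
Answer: 5919047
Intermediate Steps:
s(U) = 1
y(f, u) = f*u
t(M, g) = 18 (t(M, g) = 19 - 1*1 = 19 - 1 = 18)
(-1289 + t(41, Q))*(-4942 + y(15, 19)) = (-1289 + 18)*(-4942 + 15*19) = -1271*(-4942 + 285) = -1271*(-4657) = 5919047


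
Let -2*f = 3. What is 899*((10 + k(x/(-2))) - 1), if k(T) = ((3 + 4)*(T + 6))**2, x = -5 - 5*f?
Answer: 16031867/16 ≈ 1.0020e+6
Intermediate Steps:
f = -3/2 (f = -1/2*3 = -3/2 ≈ -1.5000)
x = 5/2 (x = -5 - 5*(-3/2) = -5 + 15/2 = 5/2 ≈ 2.5000)
k(T) = (42 + 7*T)**2 (k(T) = (7*(6 + T))**2 = (42 + 7*T)**2)
899*((10 + k(x/(-2))) - 1) = 899*((10 + 49*(6 + (5/2)/(-2))**2) - 1) = 899*((10 + 49*(6 + (5/2)*(-1/2))**2) - 1) = 899*((10 + 49*(6 - 5/4)**2) - 1) = 899*((10 + 49*(19/4)**2) - 1) = 899*((10 + 49*(361/16)) - 1) = 899*((10 + 17689/16) - 1) = 899*(17849/16 - 1) = 899*(17833/16) = 16031867/16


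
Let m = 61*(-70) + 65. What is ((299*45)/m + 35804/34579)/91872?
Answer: -62940925/2671724027808 ≈ -2.3558e-5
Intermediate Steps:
m = -4205 (m = -4270 + 65 = -4205)
((299*45)/m + 35804/34579)/91872 = ((299*45)/(-4205) + 35804/34579)/91872 = (13455*(-1/4205) + 35804*(1/34579))*(1/91872) = (-2691/841 + 35804/34579)*(1/91872) = -62940925/29080939*1/91872 = -62940925/2671724027808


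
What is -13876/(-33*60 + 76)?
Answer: 3469/476 ≈ 7.2878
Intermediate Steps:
-13876/(-33*60 + 76) = -13876/(-1980 + 76) = -13876/(-1904) = -13876*(-1/1904) = 3469/476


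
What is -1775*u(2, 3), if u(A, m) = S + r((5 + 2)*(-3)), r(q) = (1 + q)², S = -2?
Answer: -706450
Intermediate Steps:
u(A, m) = 398 (u(A, m) = -2 + (1 + (5 + 2)*(-3))² = -2 + (1 + 7*(-3))² = -2 + (1 - 21)² = -2 + (-20)² = -2 + 400 = 398)
-1775*u(2, 3) = -1775*398 = -706450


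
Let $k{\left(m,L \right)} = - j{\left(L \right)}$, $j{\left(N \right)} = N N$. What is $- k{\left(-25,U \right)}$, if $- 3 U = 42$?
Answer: $196$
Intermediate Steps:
$U = -14$ ($U = \left(- \frac{1}{3}\right) 42 = -14$)
$j{\left(N \right)} = N^{2}$
$k{\left(m,L \right)} = - L^{2}$
$- k{\left(-25,U \right)} = - \left(-1\right) \left(-14\right)^{2} = - \left(-1\right) 196 = \left(-1\right) \left(-196\right) = 196$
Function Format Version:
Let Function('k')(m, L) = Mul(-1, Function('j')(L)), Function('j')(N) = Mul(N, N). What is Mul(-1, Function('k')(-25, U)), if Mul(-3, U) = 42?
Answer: 196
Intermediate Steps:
U = -14 (U = Mul(Rational(-1, 3), 42) = -14)
Function('j')(N) = Pow(N, 2)
Function('k')(m, L) = Mul(-1, Pow(L, 2))
Mul(-1, Function('k')(-25, U)) = Mul(-1, Mul(-1, Pow(-14, 2))) = Mul(-1, Mul(-1, 196)) = Mul(-1, -196) = 196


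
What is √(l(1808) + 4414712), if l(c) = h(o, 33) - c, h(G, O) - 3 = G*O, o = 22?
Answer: √4413633 ≈ 2100.9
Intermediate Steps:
h(G, O) = 3 + G*O
l(c) = 729 - c (l(c) = (3 + 22*33) - c = (3 + 726) - c = 729 - c)
√(l(1808) + 4414712) = √((729 - 1*1808) + 4414712) = √((729 - 1808) + 4414712) = √(-1079 + 4414712) = √4413633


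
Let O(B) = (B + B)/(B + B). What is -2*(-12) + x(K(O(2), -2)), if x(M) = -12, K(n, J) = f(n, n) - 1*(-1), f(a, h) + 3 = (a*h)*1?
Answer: 12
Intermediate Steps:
f(a, h) = -3 + a*h (f(a, h) = -3 + (a*h)*1 = -3 + a*h)
O(B) = 1 (O(B) = (2*B)/((2*B)) = (2*B)*(1/(2*B)) = 1)
K(n, J) = -2 + n² (K(n, J) = (-3 + n*n) - 1*(-1) = (-3 + n²) + 1 = -2 + n²)
-2*(-12) + x(K(O(2), -2)) = -2*(-12) - 12 = 24 - 12 = 12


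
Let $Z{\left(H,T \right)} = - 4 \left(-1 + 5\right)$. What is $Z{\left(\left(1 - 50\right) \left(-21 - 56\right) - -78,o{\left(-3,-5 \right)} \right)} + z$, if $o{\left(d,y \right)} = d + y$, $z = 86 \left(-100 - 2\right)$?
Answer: $-8788$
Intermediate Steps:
$z = -8772$ ($z = 86 \left(-102\right) = -8772$)
$Z{\left(H,T \right)} = -16$ ($Z{\left(H,T \right)} = \left(-4\right) 4 = -16$)
$Z{\left(\left(1 - 50\right) \left(-21 - 56\right) - -78,o{\left(-3,-5 \right)} \right)} + z = -16 - 8772 = -8788$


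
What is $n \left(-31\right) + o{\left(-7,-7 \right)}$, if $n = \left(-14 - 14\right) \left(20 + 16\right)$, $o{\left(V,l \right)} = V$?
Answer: $31241$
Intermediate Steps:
$n = -1008$ ($n = \left(-28\right) 36 = -1008$)
$n \left(-31\right) + o{\left(-7,-7 \right)} = \left(-1008\right) \left(-31\right) - 7 = 31248 - 7 = 31241$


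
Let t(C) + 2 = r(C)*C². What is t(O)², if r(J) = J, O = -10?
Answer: 1004004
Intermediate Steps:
t(C) = -2 + C³ (t(C) = -2 + C*C² = -2 + C³)
t(O)² = (-2 + (-10)³)² = (-2 - 1000)² = (-1002)² = 1004004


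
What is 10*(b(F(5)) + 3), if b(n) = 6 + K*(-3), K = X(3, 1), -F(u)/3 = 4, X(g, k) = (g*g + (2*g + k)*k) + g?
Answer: -480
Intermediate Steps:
X(g, k) = g + g² + k*(k + 2*g) (X(g, k) = (g² + (k + 2*g)*k) + g = (g² + k*(k + 2*g)) + g = g + g² + k*(k + 2*g))
F(u) = -12 (F(u) = -3*4 = -12)
K = 19 (K = 3 + 3² + 1² + 2*3*1 = 3 + 9 + 1 + 6 = 19)
b(n) = -51 (b(n) = 6 + 19*(-3) = 6 - 57 = -51)
10*(b(F(5)) + 3) = 10*(-51 + 3) = 10*(-48) = -480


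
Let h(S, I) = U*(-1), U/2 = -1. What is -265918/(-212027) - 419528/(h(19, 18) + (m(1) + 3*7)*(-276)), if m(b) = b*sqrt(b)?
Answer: 45282692758/643501945 ≈ 70.369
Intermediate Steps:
U = -2 (U = 2*(-1) = -2)
m(b) = b**(3/2)
h(S, I) = 2 (h(S, I) = -2*(-1) = 2)
-265918/(-212027) - 419528/(h(19, 18) + (m(1) + 3*7)*(-276)) = -265918/(-212027) - 419528/(2 + (1**(3/2) + 3*7)*(-276)) = -265918*(-1/212027) - 419528/(2 + (1 + 21)*(-276)) = 265918/212027 - 419528/(2 + 22*(-276)) = 265918/212027 - 419528/(2 - 6072) = 265918/212027 - 419528/(-6070) = 265918/212027 - 419528*(-1/6070) = 265918/212027 + 209764/3035 = 45282692758/643501945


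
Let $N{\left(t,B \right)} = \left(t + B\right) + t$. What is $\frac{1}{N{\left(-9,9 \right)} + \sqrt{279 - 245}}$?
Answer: $- \frac{9}{47} - \frac{\sqrt{34}}{47} \approx -0.31555$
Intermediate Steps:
$N{\left(t,B \right)} = B + 2 t$ ($N{\left(t,B \right)} = \left(B + t\right) + t = B + 2 t$)
$\frac{1}{N{\left(-9,9 \right)} + \sqrt{279 - 245}} = \frac{1}{\left(9 + 2 \left(-9\right)\right) + \sqrt{279 - 245}} = \frac{1}{\left(9 - 18\right) + \sqrt{34}} = \frac{1}{-9 + \sqrt{34}}$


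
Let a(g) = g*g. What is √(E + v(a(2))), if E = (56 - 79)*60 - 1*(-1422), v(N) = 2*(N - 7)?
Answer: 6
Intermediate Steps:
a(g) = g²
v(N) = -14 + 2*N (v(N) = 2*(-7 + N) = -14 + 2*N)
E = 42 (E = -23*60 + 1422 = -1380 + 1422 = 42)
√(E + v(a(2))) = √(42 + (-14 + 2*2²)) = √(42 + (-14 + 2*4)) = √(42 + (-14 + 8)) = √(42 - 6) = √36 = 6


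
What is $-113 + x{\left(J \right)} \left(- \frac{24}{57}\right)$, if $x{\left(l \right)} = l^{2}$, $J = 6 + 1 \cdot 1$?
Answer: $- \frac{2539}{19} \approx -133.63$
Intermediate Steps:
$J = 7$ ($J = 6 + 1 = 7$)
$-113 + x{\left(J \right)} \left(- \frac{24}{57}\right) = -113 + 7^{2} \left(- \frac{24}{57}\right) = -113 + 49 \left(\left(-24\right) \frac{1}{57}\right) = -113 + 49 \left(- \frac{8}{19}\right) = -113 - \frac{392}{19} = - \frac{2539}{19}$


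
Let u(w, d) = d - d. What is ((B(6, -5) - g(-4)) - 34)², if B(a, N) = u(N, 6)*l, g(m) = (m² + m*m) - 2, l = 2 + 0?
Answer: 4096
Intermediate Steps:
u(w, d) = 0
l = 2
g(m) = -2 + 2*m² (g(m) = (m² + m²) - 2 = 2*m² - 2 = -2 + 2*m²)
B(a, N) = 0 (B(a, N) = 0*2 = 0)
((B(6, -5) - g(-4)) - 34)² = ((0 - (-2 + 2*(-4)²)) - 34)² = ((0 - (-2 + 2*16)) - 34)² = ((0 - (-2 + 32)) - 34)² = ((0 - 1*30) - 34)² = ((0 - 30) - 34)² = (-30 - 34)² = (-64)² = 4096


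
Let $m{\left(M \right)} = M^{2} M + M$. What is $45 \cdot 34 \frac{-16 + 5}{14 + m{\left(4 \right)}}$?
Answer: $- \frac{8415}{41} \approx -205.24$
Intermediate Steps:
$m{\left(M \right)} = M + M^{3}$ ($m{\left(M \right)} = M^{3} + M = M + M^{3}$)
$45 \cdot 34 \frac{-16 + 5}{14 + m{\left(4 \right)}} = 45 \cdot 34 \frac{-16 + 5}{14 + \left(4 + 4^{3}\right)} = 1530 \left(- \frac{11}{14 + \left(4 + 64\right)}\right) = 1530 \left(- \frac{11}{14 + 68}\right) = 1530 \left(- \frac{11}{82}\right) = - \frac{8415}{41}$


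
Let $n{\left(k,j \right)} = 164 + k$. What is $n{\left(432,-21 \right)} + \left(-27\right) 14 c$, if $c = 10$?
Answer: $-3184$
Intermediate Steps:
$n{\left(432,-21 \right)} + \left(-27\right) 14 c = \left(164 + 432\right) + \left(-27\right) 14 \cdot 10 = 596 - 3780 = -3184$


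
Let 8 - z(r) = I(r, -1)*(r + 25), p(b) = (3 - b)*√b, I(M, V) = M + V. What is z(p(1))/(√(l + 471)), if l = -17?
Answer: -19*√454/454 ≈ -0.89171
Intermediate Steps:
p(b) = √b*(3 - b)
z(r) = 8 - (-1 + r)*(25 + r) (z(r) = 8 - (r - 1)*(r + 25) = 8 - (-1 + r)*(25 + r))
z(p(1))/(√(l + 471)) = (33 - (√1*(3 - 1*1))² - 24*√1*(3 - 1*1))/(√(-17 + 471)) = (33 - (1*(3 - 1))² - 24*(3 - 1))/(√454) = (33 - (1*2)² - 24*2)*(√454/454) = (33 - 1*2² - 24*2)*(√454/454) = (33 - 1*4 - 48)*(√454/454) = (33 - 4 - 48)*(√454/454) = -19*√454/454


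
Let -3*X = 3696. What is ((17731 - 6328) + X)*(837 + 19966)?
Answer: 211587313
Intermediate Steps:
X = -1232 (X = -1/3*3696 = -1232)
((17731 - 6328) + X)*(837 + 19966) = ((17731 - 6328) - 1232)*(837 + 19966) = (11403 - 1232)*20803 = 10171*20803 = 211587313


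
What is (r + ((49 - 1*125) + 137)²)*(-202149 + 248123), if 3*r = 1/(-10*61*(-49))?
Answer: 7669890026077/44835 ≈ 1.7107e+8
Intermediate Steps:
r = 1/89670 (r = 1/(3*((-10*61*(-49)))) = 1/(3*((-610*(-49)))) = (⅓)/29890 = (⅓)*(1/29890) = 1/89670 ≈ 1.1152e-5)
(r + ((49 - 1*125) + 137)²)*(-202149 + 248123) = (1/89670 + ((49 - 1*125) + 137)²)*(-202149 + 248123) = (1/89670 + ((49 - 125) + 137)²)*45974 = (1/89670 + (-76 + 137)²)*45974 = (1/89670 + 61²)*45974 = (1/89670 + 3721)*45974 = (333662071/89670)*45974 = 7669890026077/44835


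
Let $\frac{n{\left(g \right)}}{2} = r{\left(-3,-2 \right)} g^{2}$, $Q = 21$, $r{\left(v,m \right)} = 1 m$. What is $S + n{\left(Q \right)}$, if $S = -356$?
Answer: $-2120$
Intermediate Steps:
$r{\left(v,m \right)} = m$
$n{\left(g \right)} = - 4 g^{2}$ ($n{\left(g \right)} = 2 \left(- 2 g^{2}\right) = - 4 g^{2}$)
$S + n{\left(Q \right)} = -356 - 4 \cdot 21^{2} = -356 - 1764 = -2120$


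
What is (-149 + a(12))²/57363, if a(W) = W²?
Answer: 25/57363 ≈ 0.00043582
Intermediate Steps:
(-149 + a(12))²/57363 = (-149 + 12²)²/57363 = (-149 + 144)²*(1/57363) = (-5)²*(1/57363) = 25*(1/57363) = 25/57363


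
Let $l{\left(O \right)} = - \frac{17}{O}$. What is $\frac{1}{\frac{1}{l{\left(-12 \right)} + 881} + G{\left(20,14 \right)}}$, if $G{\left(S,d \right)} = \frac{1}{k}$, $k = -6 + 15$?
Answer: $\frac{95301}{10697} \approx 8.9091$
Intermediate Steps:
$k = 9$
$G{\left(S,d \right)} = \frac{1}{9}$
$\frac{1}{\frac{1}{l{\left(-12 \right)} + 881} + G{\left(20,14 \right)}} = \frac{1}{\frac{1}{- \frac{17}{-12} + 881} + \frac{1}{9}} = \frac{1}{\frac{1}{\left(-17\right) \left(- \frac{1}{12}\right) + 881} + \frac{1}{9}} = \frac{1}{\frac{1}{\frac{17}{12} + 881} + \frac{1}{9}} = \frac{1}{\frac{1}{\frac{10589}{12}} + \frac{1}{9}} = \frac{1}{\frac{12}{10589} + \frac{1}{9}} = \frac{1}{\frac{10697}{95301}} = \frac{95301}{10697}$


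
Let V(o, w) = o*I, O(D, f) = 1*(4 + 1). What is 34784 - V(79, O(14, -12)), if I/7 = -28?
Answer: 50268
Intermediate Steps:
I = -196 (I = 7*(-28) = -196)
O(D, f) = 5 (O(D, f) = 1*5 = 5)
V(o, w) = -196*o (V(o, w) = o*(-196) = -196*o)
34784 - V(79, O(14, -12)) = 34784 - (-196)*79 = 34784 - 1*(-15484) = 34784 + 15484 = 50268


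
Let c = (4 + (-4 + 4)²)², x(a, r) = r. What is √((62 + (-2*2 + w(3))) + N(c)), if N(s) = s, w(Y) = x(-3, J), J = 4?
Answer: √78 ≈ 8.8318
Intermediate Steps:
w(Y) = 4
c = 16 (c = (4 + 0²)² = (4 + 0)² = 4² = 16)
√((62 + (-2*2 + w(3))) + N(c)) = √((62 + (-2*2 + 4)) + 16) = √((62 + (-4 + 4)) + 16) = √((62 + 0) + 16) = √(62 + 16) = √78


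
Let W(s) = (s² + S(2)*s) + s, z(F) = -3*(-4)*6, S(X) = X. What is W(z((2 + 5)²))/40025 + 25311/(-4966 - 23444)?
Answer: -11462117/15161470 ≈ -0.75600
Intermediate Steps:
z(F) = 72 (z(F) = 12*6 = 72)
W(s) = s² + 3*s (W(s) = (s² + 2*s) + s = s² + 3*s)
W(z((2 + 5)²))/40025 + 25311/(-4966 - 23444) = (72*(3 + 72))/40025 + 25311/(-4966 - 23444) = (72*75)*(1/40025) + 25311/(-28410) = 5400*(1/40025) + 25311*(-1/28410) = 216/1601 - 8437/9470 = -11462117/15161470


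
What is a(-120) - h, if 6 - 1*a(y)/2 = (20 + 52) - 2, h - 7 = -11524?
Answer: 11389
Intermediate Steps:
h = -11517 (h = 7 - 11524 = -11517)
a(y) = -128 (a(y) = 12 - 2*((20 + 52) - 2) = 12 - 2*(72 - 2) = 12 - 2*70 = 12 - 140 = -128)
a(-120) - h = -128 - 1*(-11517) = -128 + 11517 = 11389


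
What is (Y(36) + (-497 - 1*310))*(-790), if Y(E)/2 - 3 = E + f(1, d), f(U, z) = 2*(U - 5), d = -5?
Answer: 588550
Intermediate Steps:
f(U, z) = -10 + 2*U (f(U, z) = 2*(-5 + U) = -10 + 2*U)
Y(E) = -10 + 2*E (Y(E) = 6 + 2*(E + (-10 + 2*1)) = 6 + 2*(E + (-10 + 2)) = 6 + 2*(E - 8) = 6 + 2*(-8 + E) = 6 + (-16 + 2*E) = -10 + 2*E)
(Y(36) + (-497 - 1*310))*(-790) = ((-10 + 2*36) + (-497 - 1*310))*(-790) = ((-10 + 72) + (-497 - 310))*(-790) = (62 - 807)*(-790) = -745*(-790) = 588550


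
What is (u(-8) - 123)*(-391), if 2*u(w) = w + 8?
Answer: 48093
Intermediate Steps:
u(w) = 4 + w/2 (u(w) = (w + 8)/2 = (8 + w)/2 = 4 + w/2)
(u(-8) - 123)*(-391) = ((4 + (1/2)*(-8)) - 123)*(-391) = ((4 - 4) - 123)*(-391) = (0 - 123)*(-391) = -123*(-391) = 48093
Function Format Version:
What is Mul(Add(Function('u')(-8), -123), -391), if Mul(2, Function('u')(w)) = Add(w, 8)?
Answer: 48093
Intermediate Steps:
Function('u')(w) = Add(4, Mul(Rational(1, 2), w)) (Function('u')(w) = Mul(Rational(1, 2), Add(w, 8)) = Mul(Rational(1, 2), Add(8, w)) = Add(4, Mul(Rational(1, 2), w)))
Mul(Add(Function('u')(-8), -123), -391) = Mul(Add(Add(4, Mul(Rational(1, 2), -8)), -123), -391) = Mul(Add(Add(4, -4), -123), -391) = Mul(Add(0, -123), -391) = Mul(-123, -391) = 48093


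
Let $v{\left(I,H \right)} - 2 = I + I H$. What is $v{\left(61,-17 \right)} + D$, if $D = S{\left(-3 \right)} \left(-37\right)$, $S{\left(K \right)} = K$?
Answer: $-863$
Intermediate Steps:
$v{\left(I,H \right)} = 2 + I + H I$ ($v{\left(I,H \right)} = 2 + \left(I + I H\right) = 2 + \left(I + H I\right) = 2 + I + H I$)
$D = 111$ ($D = \left(-3\right) \left(-37\right) = 111$)
$v{\left(61,-17 \right)} + D = \left(2 + 61 - 1037\right) + 111 = -974 + 111 = -863$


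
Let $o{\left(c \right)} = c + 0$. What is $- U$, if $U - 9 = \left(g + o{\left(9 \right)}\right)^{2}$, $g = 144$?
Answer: $-23418$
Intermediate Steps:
$o{\left(c \right)} = c$
$U = 23418$ ($U = 9 + \left(144 + 9\right)^{2} = 9 + 153^{2} = 9 + 23409 = 23418$)
$- U = \left(-1\right) 23418 = -23418$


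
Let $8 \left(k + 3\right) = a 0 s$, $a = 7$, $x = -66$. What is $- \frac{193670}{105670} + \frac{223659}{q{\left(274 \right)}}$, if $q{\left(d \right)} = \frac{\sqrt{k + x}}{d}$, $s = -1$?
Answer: $- \frac{19367}{10567} - \frac{20427522 i \sqrt{69}}{23} \approx -1.8328 - 7.3776 \cdot 10^{6} i$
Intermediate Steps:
$k = -3$ ($k = -3 + \frac{7 \cdot 0 \left(-1\right)}{8} = -3 + \frac{0 \left(-1\right)}{8} = -3 + \frac{1}{8} \cdot 0 = -3 + 0 = -3$)
$q{\left(d \right)} = \frac{i \sqrt{69}}{d}$ ($q{\left(d \right)} = \frac{\sqrt{-3 - 66}}{d} = \frac{\sqrt{-69}}{d} = \frac{i \sqrt{69}}{d}$)
$- \frac{193670}{105670} + \frac{223659}{q{\left(274 \right)}} = - \frac{193670}{105670} + \frac{223659}{i \sqrt{69} \cdot \frac{1}{274}} = \left(-193670\right) \frac{1}{105670} + \frac{223659}{i \sqrt{69} \cdot \frac{1}{274}} = - \frac{19367}{10567} + \frac{223659}{\frac{1}{274} i \sqrt{69}} = - \frac{19367}{10567} + 223659 \left(- \frac{274 i \sqrt{69}}{69}\right) = - \frac{19367}{10567} - \frac{20427522 i \sqrt{69}}{23}$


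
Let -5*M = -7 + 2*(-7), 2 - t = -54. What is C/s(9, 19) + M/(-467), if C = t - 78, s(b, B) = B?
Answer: -51769/44365 ≈ -1.1669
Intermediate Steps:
t = 56 (t = 2 - 1*(-54) = 2 + 54 = 56)
M = 21/5 (M = -(-7 + 2*(-7))/5 = -(-7 - 14)/5 = -1/5*(-21) = 21/5 ≈ 4.2000)
C = -22 (C = 56 - 78 = -22)
C/s(9, 19) + M/(-467) = -22/19 + (21/5)/(-467) = -22*1/19 + (21/5)*(-1/467) = -22/19 - 21/2335 = -51769/44365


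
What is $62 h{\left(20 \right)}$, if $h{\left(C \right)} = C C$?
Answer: $24800$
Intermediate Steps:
$h{\left(C \right)} = C^{2}$
$62 h{\left(20 \right)} = 62 \cdot 20^{2} = 62 \cdot 400 = 24800$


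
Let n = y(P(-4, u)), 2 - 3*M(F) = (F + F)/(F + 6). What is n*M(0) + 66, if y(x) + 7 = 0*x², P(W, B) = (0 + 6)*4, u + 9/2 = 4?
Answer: 184/3 ≈ 61.333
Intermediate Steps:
u = -½ (u = -9/2 + 4 = -½ ≈ -0.50000)
P(W, B) = 24 (P(W, B) = 6*4 = 24)
M(F) = ⅔ - 2*F/(3*(6 + F)) (M(F) = ⅔ - (F + F)/(3*(F + 6)) = ⅔ - 2*F/(3*(6 + F)))
y(x) = -7 (y(x) = -7 + 0*x² = -7 + 0 = -7)
n = -7
n*M(0) + 66 = -28/(6 + 0) + 66 = -28/6 + 66 = -7*⅔ + 66 = -14/3 + 66 = 184/3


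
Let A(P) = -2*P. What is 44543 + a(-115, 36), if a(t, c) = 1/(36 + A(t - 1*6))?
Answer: 12382955/278 ≈ 44543.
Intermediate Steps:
a(t, c) = 1/(48 - 2*t) (a(t, c) = 1/(36 - 2*(t - 1*6)) = 1/(36 - 2*(t - 6)) = 1/(36 - 2*(-6 + t)) = 1/(36 + (12 - 2*t)) = 1/(48 - 2*t))
44543 + a(-115, 36) = 44543 - 1/(-48 + 2*(-115)) = 44543 - 1/(-48 - 230) = 44543 - 1/(-278) = 44543 - 1*(-1/278) = 44543 + 1/278 = 12382955/278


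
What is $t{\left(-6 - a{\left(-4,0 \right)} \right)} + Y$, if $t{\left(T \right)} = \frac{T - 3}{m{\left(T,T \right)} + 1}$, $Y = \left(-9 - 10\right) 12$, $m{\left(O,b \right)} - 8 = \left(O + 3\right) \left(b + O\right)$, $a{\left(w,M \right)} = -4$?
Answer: $-229$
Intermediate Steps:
$m{\left(O,b \right)} = 8 + \left(3 + O\right) \left(O + b\right)$ ($m{\left(O,b \right)} = 8 + \left(O + 3\right) \left(b + O\right) = 8 + \left(3 + O\right) \left(O + b\right)$)
$Y = -228$ ($Y = \left(-19\right) 12 = -228$)
$t{\left(T \right)} = \frac{-3 + T}{9 + 2 T^{2} + 6 T}$ ($t{\left(T \right)} = \frac{T - 3}{\left(8 + T^{2} + 3 T + 3 T + T T\right) + 1} = \frac{-3 + T}{\left(8 + T^{2} + 3 T + 3 T + T^{2}\right) + 1} = \frac{-3 + T}{\left(8 + 2 T^{2} + 6 T\right) + 1} = \frac{-3 + T}{9 + 2 T^{2} + 6 T}$)
$t{\left(-6 - a{\left(-4,0 \right)} \right)} + Y = \frac{-3 - 2}{9 + 2 \left(-6 - -4\right)^{2} + 6 \left(-6 - -4\right)} - 228 = \frac{-3 + \left(-6 + 4\right)}{9 + 2 \left(-6 + 4\right)^{2} + 6 \left(-6 + 4\right)} - 228 = \frac{-3 - 2}{9 + 2 \left(-2\right)^{2} + 6 \left(-2\right)} - 228 = \frac{1}{9 + 2 \cdot 4 - 12} \left(-5\right) - 228 = \frac{1}{9 + 8 - 12} \left(-5\right) - 228 = \frac{1}{5} \left(-5\right) - 228 = -1 - 228 = -229$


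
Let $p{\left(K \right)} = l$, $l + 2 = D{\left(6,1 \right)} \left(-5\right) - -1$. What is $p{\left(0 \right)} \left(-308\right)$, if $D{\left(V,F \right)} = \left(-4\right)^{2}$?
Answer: $24948$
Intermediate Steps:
$D{\left(V,F \right)} = 16$
$l = -81$ ($l = -2 + \left(16 \left(-5\right) - -1\right) = -2 + \left(-80 + \left(-4 + 5\right)\right) = -2 + \left(-80 + 1\right) = -2 - 79 = -81$)
$p{\left(K \right)} = -81$
$p{\left(0 \right)} \left(-308\right) = \left(-81\right) \left(-308\right) = 24948$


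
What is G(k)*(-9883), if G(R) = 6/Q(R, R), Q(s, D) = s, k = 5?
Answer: -59298/5 ≈ -11860.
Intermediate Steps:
G(R) = 6/R
G(k)*(-9883) = (6/5)*(-9883) = -59298/5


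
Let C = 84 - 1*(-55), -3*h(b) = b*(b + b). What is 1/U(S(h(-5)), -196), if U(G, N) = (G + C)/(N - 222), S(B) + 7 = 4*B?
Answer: -627/98 ≈ -6.3980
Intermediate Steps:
h(b) = -2*b²/3 (h(b) = -b*(b + b)/3 = -b*2*b/3 = -2*b²/3)
C = 139 (C = 84 + 55 = 139)
S(B) = -7 + 4*B
U(G, N) = (139 + G)/(-222 + N) (U(G, N) = (G + 139)/(N - 222) = (139 + G)/(-222 + N))
1/U(S(h(-5)), -196) = 1/((139 + (-7 + 4*(-⅔*(-5)²)))/(-222 - 196)) = 1/((139 + (-7 + 4*(-⅔*25)))/(-418)) = 1/(-(139 + (-7 + 4*(-50/3)))/418) = 1/(-(139 + (-7 - 200/3))/418) = 1/(-(139 - 221/3)/418) = 1/(-1/418*196/3) = 1/(-98/627) = -627/98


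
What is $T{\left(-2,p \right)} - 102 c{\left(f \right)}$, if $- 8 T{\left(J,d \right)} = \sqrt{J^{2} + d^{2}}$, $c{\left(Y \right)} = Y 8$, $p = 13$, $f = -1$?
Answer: $816 - \frac{\sqrt{173}}{8} \approx 814.36$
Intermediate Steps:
$c{\left(Y \right)} = 8 Y$
$T{\left(J,d \right)} = - \frac{\sqrt{J^{2} + d^{2}}}{8}$
$T{\left(-2,p \right)} - 102 c{\left(f \right)} = - \frac{\sqrt{\left(-2\right)^{2} + 13^{2}}}{8} - 102 \cdot 8 \left(-1\right) = - \frac{\sqrt{4 + 169}}{8} - -816 = - \frac{\sqrt{173}}{8} + 816 = 816 - \frac{\sqrt{173}}{8}$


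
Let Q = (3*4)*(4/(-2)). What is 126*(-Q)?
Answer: 3024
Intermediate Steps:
Q = -24 (Q = 12*(4*(-½)) = 12*(-2) = -24)
126*(-Q) = 126*(-1*(-24)) = 126*24 = 3024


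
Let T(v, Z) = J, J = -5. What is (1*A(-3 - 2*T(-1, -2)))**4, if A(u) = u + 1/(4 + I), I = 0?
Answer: 707281/256 ≈ 2762.8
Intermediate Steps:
T(v, Z) = -5
A(u) = 1/4 + u (A(u) = u + 1/(4 + 0) = u + 1/4 = 1/4 + u)
(1*A(-3 - 2*T(-1, -2)))**4 = (1*(1/4 + (-3 - 2*(-5))))**4 = (1*(1/4 + (-3 + 10)))**4 = (1*(1/4 + 7))**4 = (1*(29/4))**4 = (29/4)**4 = 707281/256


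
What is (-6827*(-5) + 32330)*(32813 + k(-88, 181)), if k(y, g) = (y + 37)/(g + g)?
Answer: 789488218575/362 ≈ 2.1809e+9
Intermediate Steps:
k(y, g) = (37 + y)/(2*g) (k(y, g) = (37 + y)/((2*g)) = (37 + y)*(1/(2*g)) = (37 + y)/(2*g))
(-6827*(-5) + 32330)*(32813 + k(-88, 181)) = (-6827*(-5) + 32330)*(32813 + (½)*(37 - 88)/181) = (34135 + 32330)*(32813 + (½)*(1/181)*(-51)) = 66465*(32813 - 51/362) = 66465*(11878255/362) = 789488218575/362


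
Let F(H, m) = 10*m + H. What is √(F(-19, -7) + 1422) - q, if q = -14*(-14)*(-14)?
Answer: 2744 + √1333 ≈ 2780.5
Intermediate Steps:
F(H, m) = H + 10*m
q = -2744 (q = 196*(-14) = -2744)
√(F(-19, -7) + 1422) - q = √((-19 + 10*(-7)) + 1422) - 1*(-2744) = √((-19 - 70) + 1422) + 2744 = √(-89 + 1422) + 2744 = √1333 + 2744 = 2744 + √1333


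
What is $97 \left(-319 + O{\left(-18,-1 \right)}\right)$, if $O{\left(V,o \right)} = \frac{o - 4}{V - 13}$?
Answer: $- \frac{958748}{31} \approx -30927.0$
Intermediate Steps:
$O{\left(V,o \right)} = \frac{-4 + o}{-13 + V}$
$97 \left(-319 + O{\left(-18,-1 \right)}\right) = 97 \left(-319 + \frac{-4 - 1}{-13 - 18}\right) = 97 \left(-319 + \frac{1}{-31} \left(-5\right)\right) = 97 \left(-319 - - \frac{5}{31}\right) = 97 \left(-319 + \frac{5}{31}\right) = 97 \left(- \frac{9884}{31}\right) = - \frac{958748}{31}$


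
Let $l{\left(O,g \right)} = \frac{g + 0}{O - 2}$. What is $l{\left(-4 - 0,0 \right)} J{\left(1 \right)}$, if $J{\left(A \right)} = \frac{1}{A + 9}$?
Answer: $0$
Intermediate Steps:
$l{\left(O,g \right)} = \frac{g}{-2 + O}$
$J{\left(A \right)} = \frac{1}{9 + A}$
$l{\left(-4 - 0,0 \right)} J{\left(1 \right)} = \frac{0 \frac{1}{-2 - 4}}{9 + 1} = \frac{0 \frac{1}{-2 + \left(-4 + 0\right)}}{10} = \frac{0}{-2 - 4} \cdot \frac{1}{10} = \frac{0}{-6} \cdot \frac{1}{10} = 0 \left(- \frac{1}{6}\right) \frac{1}{10} = 0 \cdot \frac{1}{10} = 0$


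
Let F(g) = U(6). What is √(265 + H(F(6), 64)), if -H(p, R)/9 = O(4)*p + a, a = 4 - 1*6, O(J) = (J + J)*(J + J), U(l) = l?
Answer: I*√3173 ≈ 56.329*I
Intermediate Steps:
F(g) = 6
O(J) = 4*J² (O(J) = (2*J)*(2*J) = 4*J²)
a = -2 (a = 4 - 6 = -2)
H(p, R) = 18 - 576*p (H(p, R) = -9*((4*4²)*p - 2) = -9*((4*16)*p - 2) = -9*(64*p - 2) = -9*(-2 + 64*p) = 18 - 576*p)
√(265 + H(F(6), 64)) = √(265 + (18 - 576*6)) = √(265 + (18 - 3456)) = √(265 - 3438) = √(-3173) = I*√3173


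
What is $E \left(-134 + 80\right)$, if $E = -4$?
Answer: $216$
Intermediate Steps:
$E \left(-134 + 80\right) = - 4 \left(-134 + 80\right) = \left(-4\right) \left(-54\right) = 216$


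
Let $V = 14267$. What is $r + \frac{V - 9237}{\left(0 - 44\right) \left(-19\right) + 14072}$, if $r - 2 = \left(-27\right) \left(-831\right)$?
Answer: $\frac{167262821}{7454} \approx 22439.0$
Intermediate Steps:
$r = 22439$ ($r = 2 - -22437 = 2 + 22437 = 22439$)
$r + \frac{V - 9237}{\left(0 - 44\right) \left(-19\right) + 14072} = 22439 + \frac{14267 - 9237}{\left(0 - 44\right) \left(-19\right) + 14072} = 22439 + \frac{5030}{\left(-44\right) \left(-19\right) + 14072} = 22439 + \frac{5030}{836 + 14072} = 22439 + \frac{5030}{14908} = 22439 + 5030 \cdot \frac{1}{14908} = 22439 + \frac{2515}{7454} = \frac{167262821}{7454}$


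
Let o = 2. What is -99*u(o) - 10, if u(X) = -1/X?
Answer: 79/2 ≈ 39.500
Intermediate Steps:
-99*u(o) - 10 = -(-99)/2 - 10 = -99*(-½) - 10 = 99/2 - 10 = 79/2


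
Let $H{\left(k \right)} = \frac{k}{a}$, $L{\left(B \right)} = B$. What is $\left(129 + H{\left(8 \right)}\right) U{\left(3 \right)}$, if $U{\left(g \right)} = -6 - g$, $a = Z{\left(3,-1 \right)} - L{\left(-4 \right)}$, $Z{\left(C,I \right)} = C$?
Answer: $- \frac{8199}{7} \approx -1171.3$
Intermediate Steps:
$a = 7$ ($a = 3 - -4 = 3 + 4 = 7$)
$H{\left(k \right)} = \frac{k}{7}$
$\left(129 + H{\left(8 \right)}\right) U{\left(3 \right)} = \left(129 + \frac{1}{7} \cdot 8\right) \left(-6 - 3\right) = \left(129 + \frac{8}{7}\right) \left(-6 - 3\right) = \frac{911}{7} \left(-9\right) = - \frac{8199}{7}$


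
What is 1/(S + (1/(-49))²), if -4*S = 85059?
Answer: -9604/204226655 ≈ -4.7026e-5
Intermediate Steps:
S = -85059/4 (S = -¼*85059 = -85059/4 ≈ -21265.)
1/(S + (1/(-49))²) = 1/(-85059/4 + (1/(-49))²) = 1/(-85059/4 + (-1/49)²) = 1/(-85059/4 + 1/2401) = 1/(-204226655/9604) = -9604/204226655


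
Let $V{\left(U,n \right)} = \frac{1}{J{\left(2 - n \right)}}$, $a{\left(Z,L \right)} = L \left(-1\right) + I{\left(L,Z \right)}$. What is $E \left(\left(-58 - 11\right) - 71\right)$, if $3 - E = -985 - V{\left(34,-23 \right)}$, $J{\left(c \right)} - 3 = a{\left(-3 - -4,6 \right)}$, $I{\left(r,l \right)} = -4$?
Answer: $-138300$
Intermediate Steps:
$a{\left(Z,L \right)} = -4 - L$ ($a{\left(Z,L \right)} = L \left(-1\right) - 4 = - L - 4 = -4 - L$)
$J{\left(c \right)} = -7$ ($J{\left(c \right)} = 3 - 10 = -7$)
$V{\left(U,n \right)} = - \frac{1}{7}$ ($V{\left(U,n \right)} = \frac{1}{-7} = - \frac{1}{7}$)
$E = \frac{6915}{7}$ ($E = 3 - \left(-985 - - \frac{1}{7}\right) = 3 - \left(-985 + \frac{1}{7}\right) = 3 - - \frac{6894}{7} = 3 + \frac{6894}{7} = \frac{6915}{7} \approx 987.86$)
$E \left(\left(-58 - 11\right) - 71\right) = \frac{6915 \left(\left(-58 - 11\right) - 71\right)}{7} = \frac{6915 \left(-69 - 71\right)}{7} = \frac{6915}{7} \left(-140\right) = -138300$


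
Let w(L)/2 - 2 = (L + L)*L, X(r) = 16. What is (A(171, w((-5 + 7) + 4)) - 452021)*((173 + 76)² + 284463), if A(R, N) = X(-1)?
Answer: -156603460320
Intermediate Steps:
w(L) = 4 + 4*L² (w(L) = 4 + 2*((L + L)*L) = 4 + 2*((2*L)*L) = 4 + 2*(2*L²) = 4 + 4*L²)
A(R, N) = 16
(A(171, w((-5 + 7) + 4)) - 452021)*((173 + 76)² + 284463) = (16 - 452021)*((173 + 76)² + 284463) = -452005*(249² + 284463) = -452005*(62001 + 284463) = -452005*346464 = -156603460320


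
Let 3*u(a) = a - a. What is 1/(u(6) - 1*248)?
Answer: -1/248 ≈ -0.0040323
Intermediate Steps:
u(a) = 0 (u(a) = (a - a)/3 = (⅓)*0 = 0)
1/(u(6) - 1*248) = 1/(0 - 1*248) = 1/(0 - 248) = 1/(-248) = -1/248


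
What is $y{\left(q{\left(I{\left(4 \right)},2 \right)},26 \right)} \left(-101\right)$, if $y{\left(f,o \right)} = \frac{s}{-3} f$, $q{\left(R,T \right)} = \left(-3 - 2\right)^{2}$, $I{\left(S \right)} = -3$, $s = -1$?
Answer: $- \frac{2525}{3} \approx -841.67$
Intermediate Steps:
$q{\left(R,T \right)} = 25$ ($q{\left(R,T \right)} = \left(-5\right)^{2} = 25$)
$y{\left(f,o \right)} = \frac{f}{3}$ ($y{\left(f,o \right)} = \frac{1}{-3} \left(-1\right) f = \left(- \frac{1}{3}\right) \left(-1\right) f = \frac{f}{3}$)
$y{\left(q{\left(I{\left(4 \right)},2 \right)},26 \right)} \left(-101\right) = \frac{1}{3} \cdot 25 \left(-101\right) = \frac{25}{3} \left(-101\right) = - \frac{2525}{3}$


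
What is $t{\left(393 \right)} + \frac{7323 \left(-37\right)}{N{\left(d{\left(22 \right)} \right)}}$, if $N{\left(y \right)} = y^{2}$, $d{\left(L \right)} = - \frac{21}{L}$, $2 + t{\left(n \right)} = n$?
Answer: $- \frac{43655951}{147} \approx -2.9698 \cdot 10^{5}$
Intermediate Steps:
$t{\left(n \right)} = -2 + n$
$t{\left(393 \right)} + \frac{7323 \left(-37\right)}{N{\left(d{\left(22 \right)} \right)}} = \left(-2 + 393\right) + \frac{7323 \left(-37\right)}{\left(- \frac{21}{22}\right)^{2}} = 391 - \frac{270951}{\left(\left(-21\right) \frac{1}{22}\right)^{2}} = 391 - \frac{270951}{\left(- \frac{21}{22}\right)^{2}} = 391 - \frac{270951}{\frac{441}{484}} = 391 - \frac{43713428}{147} = - \frac{43655951}{147}$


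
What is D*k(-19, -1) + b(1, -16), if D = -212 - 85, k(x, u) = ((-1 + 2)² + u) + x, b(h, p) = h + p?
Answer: 5628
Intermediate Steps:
k(x, u) = 1 + u + x (k(x, u) = (1² + u) + x = (1 + u) + x = 1 + u + x)
D = -297
D*k(-19, -1) + b(1, -16) = -297*(1 - 1 - 19) + (1 - 16) = -297*(-19) - 15 = 5643 - 15 = 5628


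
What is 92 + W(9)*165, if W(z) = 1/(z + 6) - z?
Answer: -1382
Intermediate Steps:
W(z) = 1/(6 + z) - z
92 + W(9)*165 = 92 + ((1 - 1*9**2 - 6*9)/(6 + 9))*165 = 92 + ((1 - 1*81 - 54)/15)*165 = 92 + ((1 - 81 - 54)/15)*165 = 92 + ((1/15)*(-134))*165 = 92 - 134/15*165 = 92 - 1474 = -1382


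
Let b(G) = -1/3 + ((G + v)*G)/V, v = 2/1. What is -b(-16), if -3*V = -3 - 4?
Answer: -287/3 ≈ -95.667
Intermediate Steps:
V = 7/3 (V = -(-3 - 4)/3 = -⅓*(-7) = 7/3 ≈ 2.3333)
v = 2 (v = 2*1 = 2)
b(G) = -⅓ + 3*G*(2 + G)/7 (b(G) = -1/3 + ((G + 2)*G)/(7/3) = -1*⅓ + ((2 + G)*G)*(3/7) = -⅓ + (G*(2 + G))*(3/7) = -⅓ + 3*G*(2 + G)/7)
-b(-16) = -(-⅓ + (3/7)*(-16)² + (6/7)*(-16)) = -(-⅓ + (3/7)*256 - 96/7) = -(-⅓ + 768/7 - 96/7) = -1*287/3 = -287/3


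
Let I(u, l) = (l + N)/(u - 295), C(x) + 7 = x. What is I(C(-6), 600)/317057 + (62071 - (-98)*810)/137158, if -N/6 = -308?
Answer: 493316335249/478355944066 ≈ 1.0313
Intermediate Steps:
N = 1848 (N = -6*(-308) = 1848)
C(x) = -7 + x
I(u, l) = (1848 + l)/(-295 + u) (I(u, l) = (l + 1848)/(u - 295) = (1848 + l)/(-295 + u))
I(C(-6), 600)/317057 + (62071 - (-98)*810)/137158 = ((1848 + 600)/(-295 + (-7 - 6)))/317057 + (62071 - (-98)*810)/137158 = (2448/(-295 - 13))*(1/317057) + (62071 - 1*(-79380))*(1/137158) = (2448/(-308))*(1/317057) + (62071 + 79380)*(1/137158) = -1/308*2448*(1/317057) + 141451*(1/137158) = -612/77*1/317057 + 141451/137158 = -612/24413389 + 141451/137158 = 493316335249/478355944066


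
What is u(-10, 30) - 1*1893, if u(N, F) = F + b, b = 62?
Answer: -1801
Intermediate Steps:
u(N, F) = 62 + F (u(N, F) = F + 62 = 62 + F)
u(-10, 30) - 1*1893 = (62 + 30) - 1*1893 = 92 - 1893 = -1801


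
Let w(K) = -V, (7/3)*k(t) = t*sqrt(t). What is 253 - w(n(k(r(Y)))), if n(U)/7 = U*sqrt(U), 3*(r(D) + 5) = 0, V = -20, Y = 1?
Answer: 233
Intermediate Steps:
r(D) = -5 (r(D) = -5 + (1/3)*0 = -5 + 0 = -5)
k(t) = 3*t**(3/2)/7 (k(t) = 3*(t*sqrt(t))/7 = 3*t**(3/2)/7)
n(U) = 7*U**(3/2) (n(U) = 7*(U*sqrt(U)) = 7*U**(3/2))
w(K) = 20 (w(K) = -1*(-20) = 20)
253 - w(n(k(r(Y)))) = 253 - 1*20 = 253 - 20 = 233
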